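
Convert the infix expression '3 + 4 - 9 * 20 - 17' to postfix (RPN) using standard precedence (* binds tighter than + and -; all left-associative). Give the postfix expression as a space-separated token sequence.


Applying the shunting-yard algorithm:
  Operand 3 -> output
  Push '+' onto operator stack -> op-stack: [+]
  Operand 4 -> output
  See '-' (prec 1); top '+' (prec 1) >= it -> pop '+' to output
  Push '-' onto operator stack -> op-stack: [-]
  Operand 9 -> output
  Push '*' onto operator stack -> op-stack: [-, *]
  Operand 20 -> output
  See '-' (prec 1); top '*' (prec 2) >= it -> pop '*' to output
  See '-' (prec 1); top '-' (prec 1) >= it -> pop '-' to output
  Push '-' onto operator stack -> op-stack: [-]
  Operand 17 -> output
  End of input: pop '-' to output
Postfix result: 3 4 + 9 20 * - 17 -

3 4 + 9 20 * - 17 -


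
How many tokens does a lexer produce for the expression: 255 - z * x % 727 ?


Scanning '255 - z * x % 727'
Token 1: '255' -> integer_literal
Token 2: '-' -> operator
Token 3: 'z' -> identifier
Token 4: '*' -> operator
Token 5: 'x' -> identifier
Token 6: '%' -> operator
Token 7: '727' -> integer_literal
Total tokens: 7

7


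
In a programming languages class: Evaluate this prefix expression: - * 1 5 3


Parsing prefix expression: - * 1 5 3
Step 1: Innermost operation '* 1 5'
  1 * 5 = 5
Step 2: Outer operation '- [5] 3'
  5 - 3 = 2

2


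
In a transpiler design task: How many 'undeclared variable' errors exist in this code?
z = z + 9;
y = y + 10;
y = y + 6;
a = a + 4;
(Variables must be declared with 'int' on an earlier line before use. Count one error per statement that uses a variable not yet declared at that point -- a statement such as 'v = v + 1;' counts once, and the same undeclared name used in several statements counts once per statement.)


Scanning code line by line:
  Line 1: use 'z' -> ERROR (undeclared)
  Line 2: use 'y' -> ERROR (undeclared)
  Line 3: use 'y' -> ERROR (undeclared)
  Line 4: use 'a' -> ERROR (undeclared)
Total undeclared variable errors: 4

4


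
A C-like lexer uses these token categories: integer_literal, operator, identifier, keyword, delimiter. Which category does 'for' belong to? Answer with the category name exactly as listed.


Token: 'for'
Checking categories:
  identifier: no
  integer_literal: no
  operator: no
  keyword: YES
  delimiter: no
Category: keyword

keyword


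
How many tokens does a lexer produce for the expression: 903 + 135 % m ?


Scanning '903 + 135 % m'
Token 1: '903' -> integer_literal
Token 2: '+' -> operator
Token 3: '135' -> integer_literal
Token 4: '%' -> operator
Token 5: 'm' -> identifier
Total tokens: 5

5


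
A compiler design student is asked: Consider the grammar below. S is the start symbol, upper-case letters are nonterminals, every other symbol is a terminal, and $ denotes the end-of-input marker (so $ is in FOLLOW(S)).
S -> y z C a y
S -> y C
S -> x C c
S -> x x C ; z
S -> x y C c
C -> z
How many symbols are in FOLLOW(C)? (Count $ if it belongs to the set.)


S is the start symbol and does not occur in any rule body, so FOLLOW(S) = {$}.
Examining every occurrence of C in a rule body:
  S -> y z C a y : C is followed by terminal 'a' -> add 'a'
  S -> y C : C is at the right end -> add FOLLOW(S) = {$}
  S -> x C c : C is followed by terminal 'c' -> add 'c'
  S -> x x C ; z : C is followed by terminal ';' -> add ';'
  S -> x y C c : C is followed by terminal 'c' -> add 'c' (already in the set)
  C -> z : C does not occur in the body -> contributes nothing
FOLLOW(C) = {;, a, c, $}
Count: 4

4


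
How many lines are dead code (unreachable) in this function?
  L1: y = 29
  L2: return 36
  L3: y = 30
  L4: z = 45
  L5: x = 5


Analyzing control flow:
  L1: reachable (before return)
  L2: reachable (return statement)
  L3: DEAD (after return at L2)
  L4: DEAD (after return at L2)
  L5: DEAD (after return at L2)
Return at L2, total lines = 5
Dead lines: L3 through L5
Count: 3

3


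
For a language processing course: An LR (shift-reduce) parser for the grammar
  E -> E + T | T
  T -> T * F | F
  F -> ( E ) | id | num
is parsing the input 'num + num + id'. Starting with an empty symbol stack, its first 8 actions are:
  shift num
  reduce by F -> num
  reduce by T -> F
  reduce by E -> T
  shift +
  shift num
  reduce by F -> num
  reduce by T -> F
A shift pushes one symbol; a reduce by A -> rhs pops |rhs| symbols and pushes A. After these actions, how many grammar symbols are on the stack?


Tracking the symbol stack through each action:
  Action 1: shift 'num' : push -> stack = [num] (size 1)
  Action 2: reduce by F -> num : pop 1, push F -> stack = [F] (size 1)
  Action 3: reduce by T -> F : pop 1, push T -> stack = [T] (size 1)
  Action 4: reduce by E -> T : pop 1, push E -> stack = [E] (size 1)
  Action 5: shift '+' : push -> stack = [E, +] (size 2)
  Action 6: shift 'num' : push -> stack = [E, +, num] (size 3)
  Action 7: reduce by F -> num : pop 1, push F -> stack = [E, +, F] (size 3)
  Action 8: reduce by T -> F : pop 1, push T -> stack = [E, +, T] (size 3)
Final stack size: 3

3


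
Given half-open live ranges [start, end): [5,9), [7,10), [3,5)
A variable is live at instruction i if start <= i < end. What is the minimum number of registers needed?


Live ranges:
  Var0: [5, 9)
  Var1: [7, 10)
  Var2: [3, 5)
Sweep-line events (position, delta, active):
  pos=3 start -> active=1
  pos=5 end -> active=0
  pos=5 start -> active=1
  pos=7 start -> active=2
  pos=9 end -> active=1
  pos=10 end -> active=0
Maximum simultaneous active: 2
Minimum registers needed: 2

2


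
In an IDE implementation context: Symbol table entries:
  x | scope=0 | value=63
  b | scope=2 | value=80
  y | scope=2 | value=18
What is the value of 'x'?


Searching symbol table for 'x':
  x | scope=0 | value=63 <- MATCH
  b | scope=2 | value=80
  y | scope=2 | value=18
Found 'x' at scope 0 with value 63

63


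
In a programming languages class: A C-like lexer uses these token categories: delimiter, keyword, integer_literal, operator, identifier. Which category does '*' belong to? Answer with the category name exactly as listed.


Token: '*'
Checking categories:
  identifier: no
  integer_literal: no
  operator: YES
  keyword: no
  delimiter: no
Category: operator

operator


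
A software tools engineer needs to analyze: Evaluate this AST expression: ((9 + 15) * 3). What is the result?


Expression: ((9 + 15) * 3)
Evaluating step by step:
  9 + 15 = 24
  24 * 3 = 72
Result: 72

72


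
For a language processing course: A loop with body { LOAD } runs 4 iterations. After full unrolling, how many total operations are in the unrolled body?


Loop body operations: LOAD (1 op per iteration)
Unrolling 4 iterations:
  Iteration 1: LOAD (1 ops)
  Iteration 2: LOAD (1 ops)
  Iteration 3: LOAD (1 ops)
  Iteration 4: LOAD (1 ops)
Total: 4 iterations * 1 ops/iter = 4 operations

4


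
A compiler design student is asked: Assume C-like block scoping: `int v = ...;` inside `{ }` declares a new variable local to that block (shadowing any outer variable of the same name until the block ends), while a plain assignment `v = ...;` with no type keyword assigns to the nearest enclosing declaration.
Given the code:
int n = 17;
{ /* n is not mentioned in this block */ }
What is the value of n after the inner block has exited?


Analyzing scoping rules:
Outer scope: declares n = 17
Inner block: n is neither redeclared nor assigned -> unchanged
After the block -> 17
Result: 17

17


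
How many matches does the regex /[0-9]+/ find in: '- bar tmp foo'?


Pattern: /[0-9]+/ (int literals)
Input: '- bar tmp foo'
Scanning for matches:
Total matches: 0

0


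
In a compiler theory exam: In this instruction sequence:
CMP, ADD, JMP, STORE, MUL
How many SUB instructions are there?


Scanning instruction sequence for SUB:
  Position 1: CMP
  Position 2: ADD
  Position 3: JMP
  Position 4: STORE
  Position 5: MUL
Matches at positions: []
Total SUB count: 0

0


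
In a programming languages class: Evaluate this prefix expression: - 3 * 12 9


Parsing prefix expression: - 3 * 12 9
Step 1: Innermost operation '* 12 9'
  12 * 9 = 108
Step 2: Outer operation '- 3 [108]'
  3 - 108 = -105

-105


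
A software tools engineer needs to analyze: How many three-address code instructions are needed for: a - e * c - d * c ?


Expression: a - e * c - d * c
Generating three-address code (respecting * over +/- precedence):
  Instruction 1: t1 = e * c
  Instruction 2: t2 = d * c
  Instruction 3: t3 = a - t1
  Instruction 4: t4 = t3 - t2
Total instructions: 4

4


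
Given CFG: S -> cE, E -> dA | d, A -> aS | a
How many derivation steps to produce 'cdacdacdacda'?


Grammar: S -> cE, E -> dA | d, A -> aS | a
Deriving 'cdacdacdacda':
Step 1: S -> cE => cE
Step 2: E -> dA => cdA
Step 3: A -> aS => cdaS
Step 4: S -> cE => cdacE
Step 5: E -> dA => cdacdA
Step 6: A -> aS => cdacdaS
Step 7: S -> cE => cdacdacE
Step 8: E -> dA => cdacdacdA
Step 9: A -> aS => cdacdacdaS
Step 10: S -> cE => cdacdacdacE
Step 11: E -> dA => cdacdacdacdA
Step 12: A -> a => cdacdacdacda
Total derivation steps: 12

12


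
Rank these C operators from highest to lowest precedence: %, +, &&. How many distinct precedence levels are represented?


Looking up precedence for each operator:
  % -> precedence 6
  + -> precedence 5
  && -> precedence 2
Sorted highest to lowest: %, +, &&
Distinct precedence values: [6, 5, 2]
Number of distinct levels: 3

3


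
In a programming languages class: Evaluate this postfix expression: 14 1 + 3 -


Processing tokens left to right:
Push 14, Push 1
Pop 14 and 1, compute 14 + 1 = 15, push 15
Push 3
Pop 15 and 3, compute 15 - 3 = 12, push 12
Stack result: 12

12


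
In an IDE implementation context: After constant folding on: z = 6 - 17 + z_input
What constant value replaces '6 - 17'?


Identifying constant sub-expression:
  Original: z = 6 - 17 + z_input
  6 and 17 are both compile-time constants
  Evaluating: 6 - 17 = -11
  After folding: z = -11 + z_input

-11


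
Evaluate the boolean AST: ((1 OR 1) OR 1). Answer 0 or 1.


Step 1: Evaluate inner node
  1 OR 1 = 1
Step 2: Evaluate root node
  1 OR 1 = 1

1


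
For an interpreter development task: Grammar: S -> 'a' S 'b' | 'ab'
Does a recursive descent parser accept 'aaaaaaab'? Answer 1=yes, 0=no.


Grammar accepts strings of the form a^n b^n (n >= 1)
Word: 'aaaaaaab'
Counting: 7 a's and 1 b's
Check: 7 == 1? No
Mismatch: a-count != b-count
Rejected

0


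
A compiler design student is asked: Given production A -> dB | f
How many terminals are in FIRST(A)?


Production: A -> dB | f
Examining each alternative for leading terminals:
  A -> dB : first terminal = 'd'
  A -> f : first terminal = 'f'
FIRST(A) = {d, f}
Count: 2

2


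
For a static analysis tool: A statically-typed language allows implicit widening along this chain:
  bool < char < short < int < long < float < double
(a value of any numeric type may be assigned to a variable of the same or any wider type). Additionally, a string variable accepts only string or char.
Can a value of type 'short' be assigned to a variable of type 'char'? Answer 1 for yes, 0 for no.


Target variable type: char
Source value type: short
Numeric ranks: short=2, char=1
Widening allowed iff rank(source) <= rank(target): 2 <= 1? No
Result: 0

0


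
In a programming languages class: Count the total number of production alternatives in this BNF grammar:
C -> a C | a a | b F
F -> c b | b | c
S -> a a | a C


Counting alternatives per rule:
  C: 3 alternative(s)
  F: 3 alternative(s)
  S: 2 alternative(s)
Sum: 3 + 3 + 2 = 8

8


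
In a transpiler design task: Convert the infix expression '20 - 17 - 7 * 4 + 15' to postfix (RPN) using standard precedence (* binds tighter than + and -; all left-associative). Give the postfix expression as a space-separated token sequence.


Applying the shunting-yard algorithm:
  Operand 20 -> output
  Push '-' onto operator stack -> op-stack: [-]
  Operand 17 -> output
  See '-' (prec 1); top '-' (prec 1) >= it -> pop '-' to output
  Push '-' onto operator stack -> op-stack: [-]
  Operand 7 -> output
  Push '*' onto operator stack -> op-stack: [-, *]
  Operand 4 -> output
  See '+' (prec 1); top '*' (prec 2) >= it -> pop '*' to output
  See '+' (prec 1); top '-' (prec 1) >= it -> pop '-' to output
  Push '+' onto operator stack -> op-stack: [+]
  Operand 15 -> output
  End of input: pop '+' to output
Postfix result: 20 17 - 7 4 * - 15 +

20 17 - 7 4 * - 15 +


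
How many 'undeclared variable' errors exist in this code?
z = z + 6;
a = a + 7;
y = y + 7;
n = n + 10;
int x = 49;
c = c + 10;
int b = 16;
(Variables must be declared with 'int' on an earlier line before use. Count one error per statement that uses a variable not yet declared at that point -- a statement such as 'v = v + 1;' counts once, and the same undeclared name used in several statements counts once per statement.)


Scanning code line by line:
  Line 1: use 'z' -> ERROR (undeclared)
  Line 2: use 'a' -> ERROR (undeclared)
  Line 3: use 'y' -> ERROR (undeclared)
  Line 4: use 'n' -> ERROR (undeclared)
  Line 5: declare 'x' -> declared = ['x']
  Line 6: use 'c' -> ERROR (undeclared)
  Line 7: declare 'b' -> declared = ['b', 'x']
Total undeclared variable errors: 5

5


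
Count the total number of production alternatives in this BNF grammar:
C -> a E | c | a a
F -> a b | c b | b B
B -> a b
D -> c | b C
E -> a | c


Counting alternatives per rule:
  C: 3 alternative(s)
  F: 3 alternative(s)
  B: 1 alternative(s)
  D: 2 alternative(s)
  E: 2 alternative(s)
Sum: 3 + 3 + 1 + 2 + 2 = 11

11


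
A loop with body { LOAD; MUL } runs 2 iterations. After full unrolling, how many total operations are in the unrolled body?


Loop body operations: LOAD, MUL (2 ops per iteration)
Unrolling 2 iterations:
  Iteration 1: LOAD, MUL (2 ops)
  Iteration 2: LOAD, MUL (2 ops)
Total: 2 iterations * 2 ops/iter = 4 operations

4


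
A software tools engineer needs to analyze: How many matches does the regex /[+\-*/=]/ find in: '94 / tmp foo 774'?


Pattern: /[+\-*/=]/ (operators)
Input: '94 / tmp foo 774'
Scanning for matches:
  Match 1: '/'
Total matches: 1

1


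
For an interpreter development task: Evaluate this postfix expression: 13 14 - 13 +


Processing tokens left to right:
Push 13, Push 14
Pop 13 and 14, compute 13 - 14 = -1, push -1
Push 13
Pop -1 and 13, compute -1 + 13 = 12, push 12
Stack result: 12

12


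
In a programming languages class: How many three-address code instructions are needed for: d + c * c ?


Expression: d + c * c
Generating three-address code (respecting * over +/- precedence):
  Instruction 1: t1 = c * c
  Instruction 2: t2 = d + t1
Total instructions: 2

2


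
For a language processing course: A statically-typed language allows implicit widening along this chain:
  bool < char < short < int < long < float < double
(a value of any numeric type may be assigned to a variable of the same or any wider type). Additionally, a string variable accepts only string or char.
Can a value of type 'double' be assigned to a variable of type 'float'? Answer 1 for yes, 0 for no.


Target variable type: float
Source value type: double
Numeric ranks: double=6, float=5
Widening allowed iff rank(source) <= rank(target): 6 <= 5? No
Result: 0

0


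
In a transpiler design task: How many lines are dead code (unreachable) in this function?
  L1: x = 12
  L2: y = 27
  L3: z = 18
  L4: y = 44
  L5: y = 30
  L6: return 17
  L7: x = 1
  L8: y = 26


Analyzing control flow:
  L1: reachable (before return)
  L2: reachable (before return)
  L3: reachable (before return)
  L4: reachable (before return)
  L5: reachable (before return)
  L6: reachable (return statement)
  L7: DEAD (after return at L6)
  L8: DEAD (after return at L6)
Return at L6, total lines = 8
Dead lines: L7 through L8
Count: 2

2


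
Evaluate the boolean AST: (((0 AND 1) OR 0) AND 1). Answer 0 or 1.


Step 1: Evaluate inner node
  0 AND 1 = 0
Step 2: Evaluate next node
  0 OR 0 = 0
Step 3: Evaluate root node
  0 AND 1 = 0

0


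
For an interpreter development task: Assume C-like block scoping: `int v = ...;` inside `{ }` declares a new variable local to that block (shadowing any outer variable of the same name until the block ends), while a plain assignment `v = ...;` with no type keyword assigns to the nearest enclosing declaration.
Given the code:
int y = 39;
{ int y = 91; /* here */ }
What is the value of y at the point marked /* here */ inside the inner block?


Analyzing scoping rules:
Outer scope: declares y = 39
Inner block: 'int y = 91;' declares a NEW y that shadows the outer one
Inside the block the inner declaration is in scope -> 91
Result: 91

91


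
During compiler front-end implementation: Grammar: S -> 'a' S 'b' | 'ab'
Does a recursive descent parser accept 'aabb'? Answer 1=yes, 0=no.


Grammar accepts strings of the form a^n b^n (n >= 1)
Word: 'aabb'
Counting: 2 a's and 2 b's
Check: 2 == 2? Yes
Derivation (S -> aSb applied 1 time(s), then S -> ab): S => aSb => aabb
Accepted

1


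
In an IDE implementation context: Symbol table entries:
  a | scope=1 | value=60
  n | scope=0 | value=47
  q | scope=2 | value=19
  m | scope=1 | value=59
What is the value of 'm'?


Searching symbol table for 'm':
  a | scope=1 | value=60
  n | scope=0 | value=47
  q | scope=2 | value=19
  m | scope=1 | value=59 <- MATCH
Found 'm' at scope 1 with value 59

59


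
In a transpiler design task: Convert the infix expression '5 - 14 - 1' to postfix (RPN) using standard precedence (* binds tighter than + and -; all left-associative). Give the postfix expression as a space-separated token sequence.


Applying the shunting-yard algorithm:
  Operand 5 -> output
  Push '-' onto operator stack -> op-stack: [-]
  Operand 14 -> output
  See '-' (prec 1); top '-' (prec 1) >= it -> pop '-' to output
  Push '-' onto operator stack -> op-stack: [-]
  Operand 1 -> output
  End of input: pop '-' to output
Postfix result: 5 14 - 1 -

5 14 - 1 -


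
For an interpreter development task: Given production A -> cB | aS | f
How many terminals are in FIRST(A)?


Production: A -> cB | aS | f
Examining each alternative for leading terminals:
  A -> cB : first terminal = 'c'
  A -> aS : first terminal = 'a'
  A -> f : first terminal = 'f'
FIRST(A) = {a, c, f}
Count: 3

3


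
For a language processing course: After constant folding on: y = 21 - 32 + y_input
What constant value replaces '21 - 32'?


Identifying constant sub-expression:
  Original: y = 21 - 32 + y_input
  21 and 32 are both compile-time constants
  Evaluating: 21 - 32 = -11
  After folding: y = -11 + y_input

-11


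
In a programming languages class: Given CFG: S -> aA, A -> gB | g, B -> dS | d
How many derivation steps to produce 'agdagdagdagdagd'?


Grammar: S -> aA, A -> gB | g, B -> dS | d
Deriving 'agdagdagdagdagd':
Step 1: S -> aA => aA
Step 2: A -> gB => agB
Step 3: B -> dS => agdS
Step 4: S -> aA => agdaA
Step 5: A -> gB => agdagB
Step 6: B -> dS => agdagdS
Step 7: S -> aA => agdagdaA
Step 8: A -> gB => agdagdagB
Step 9: B -> dS => agdagdagdS
Step 10: S -> aA => agdagdagdaA
Step 11: A -> gB => agdagdagdagB
Step 12: B -> dS => agdagdagdagdS
Step 13: S -> aA => agdagdagdagdaA
Step 14: A -> gB => agdagdagdagdagB
Step 15: B -> d => agdagdagdagdagd
Total derivation steps: 15

15


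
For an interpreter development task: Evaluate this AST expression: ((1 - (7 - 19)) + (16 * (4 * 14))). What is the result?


Expression: ((1 - (7 - 19)) + (16 * (4 * 14)))
Evaluating step by step:
  7 - 19 = -12
  1 - -12 = 13
  4 * 14 = 56
  16 * 56 = 896
  13 + 896 = 909
Result: 909

909


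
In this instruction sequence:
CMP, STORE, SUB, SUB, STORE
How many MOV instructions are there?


Scanning instruction sequence for MOV:
  Position 1: CMP
  Position 2: STORE
  Position 3: SUB
  Position 4: SUB
  Position 5: STORE
Matches at positions: []
Total MOV count: 0

0


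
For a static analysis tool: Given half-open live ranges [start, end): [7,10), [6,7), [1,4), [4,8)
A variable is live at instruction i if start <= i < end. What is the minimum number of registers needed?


Live ranges:
  Var0: [7, 10)
  Var1: [6, 7)
  Var2: [1, 4)
  Var3: [4, 8)
Sweep-line events (position, delta, active):
  pos=1 start -> active=1
  pos=4 end -> active=0
  pos=4 start -> active=1
  pos=6 start -> active=2
  pos=7 end -> active=1
  pos=7 start -> active=2
  pos=8 end -> active=1
  pos=10 end -> active=0
Maximum simultaneous active: 2
Minimum registers needed: 2

2


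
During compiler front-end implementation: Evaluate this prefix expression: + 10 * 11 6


Parsing prefix expression: + 10 * 11 6
Step 1: Innermost operation '* 11 6'
  11 * 6 = 66
Step 2: Outer operation '+ 10 [66]'
  10 + 66 = 76

76


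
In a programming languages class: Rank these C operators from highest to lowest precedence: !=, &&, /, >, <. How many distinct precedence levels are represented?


Looking up precedence for each operator:
  != -> precedence 3
  && -> precedence 2
  / -> precedence 6
  > -> precedence 4
  < -> precedence 4
Sorted highest to lowest: /, >, <, !=, &&
Distinct precedence values: [6, 4, 3, 2]
Number of distinct levels: 4

4


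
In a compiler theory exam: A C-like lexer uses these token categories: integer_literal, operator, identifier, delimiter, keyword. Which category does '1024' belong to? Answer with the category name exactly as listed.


Token: '1024'
Checking categories:
  identifier: no
  integer_literal: YES
  operator: no
  keyword: no
  delimiter: no
Category: integer_literal

integer_literal


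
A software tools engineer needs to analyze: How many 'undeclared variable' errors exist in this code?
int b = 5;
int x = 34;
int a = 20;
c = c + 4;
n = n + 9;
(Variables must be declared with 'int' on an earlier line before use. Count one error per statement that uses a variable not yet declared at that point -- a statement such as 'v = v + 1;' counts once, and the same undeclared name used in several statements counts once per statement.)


Scanning code line by line:
  Line 1: declare 'b' -> declared = ['b']
  Line 2: declare 'x' -> declared = ['b', 'x']
  Line 3: declare 'a' -> declared = ['a', 'b', 'x']
  Line 4: use 'c' -> ERROR (undeclared)
  Line 5: use 'n' -> ERROR (undeclared)
Total undeclared variable errors: 2

2


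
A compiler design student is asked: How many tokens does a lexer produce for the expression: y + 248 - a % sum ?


Scanning 'y + 248 - a % sum'
Token 1: 'y' -> identifier
Token 2: '+' -> operator
Token 3: '248' -> integer_literal
Token 4: '-' -> operator
Token 5: 'a' -> identifier
Token 6: '%' -> operator
Token 7: 'sum' -> identifier
Total tokens: 7

7


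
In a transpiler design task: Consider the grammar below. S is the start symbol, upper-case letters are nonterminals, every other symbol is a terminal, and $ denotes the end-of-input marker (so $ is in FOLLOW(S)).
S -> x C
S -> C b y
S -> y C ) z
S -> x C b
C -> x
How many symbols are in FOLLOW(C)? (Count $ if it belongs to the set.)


S is the start symbol and does not occur in any rule body, so FOLLOW(S) = {$}.
Examining every occurrence of C in a rule body:
  S -> x C : C is at the right end -> add FOLLOW(S) = {$}
  S -> C b y : C is followed by terminal 'b' -> add 'b'
  S -> y C ) z : C is followed by terminal ')' -> add ')'
  S -> x C b : C is followed by terminal 'b' -> add 'b' (already in the set)
  C -> x : C does not occur in the body -> contributes nothing
FOLLOW(C) = {), b, $}
Count: 3

3


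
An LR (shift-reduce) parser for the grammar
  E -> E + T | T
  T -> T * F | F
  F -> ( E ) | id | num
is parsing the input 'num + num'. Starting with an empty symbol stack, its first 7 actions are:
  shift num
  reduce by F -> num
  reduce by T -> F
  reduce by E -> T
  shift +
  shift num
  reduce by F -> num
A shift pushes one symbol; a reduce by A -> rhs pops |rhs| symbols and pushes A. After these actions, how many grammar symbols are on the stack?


Tracking the symbol stack through each action:
  Action 1: shift 'num' : push -> stack = [num] (size 1)
  Action 2: reduce by F -> num : pop 1, push F -> stack = [F] (size 1)
  Action 3: reduce by T -> F : pop 1, push T -> stack = [T] (size 1)
  Action 4: reduce by E -> T : pop 1, push E -> stack = [E] (size 1)
  Action 5: shift '+' : push -> stack = [E, +] (size 2)
  Action 6: shift 'num' : push -> stack = [E, +, num] (size 3)
  Action 7: reduce by F -> num : pop 1, push F -> stack = [E, +, F] (size 3)
Final stack size: 3

3


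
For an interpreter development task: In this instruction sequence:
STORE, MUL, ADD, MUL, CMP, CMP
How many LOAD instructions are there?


Scanning instruction sequence for LOAD:
  Position 1: STORE
  Position 2: MUL
  Position 3: ADD
  Position 4: MUL
  Position 5: CMP
  Position 6: CMP
Matches at positions: []
Total LOAD count: 0

0


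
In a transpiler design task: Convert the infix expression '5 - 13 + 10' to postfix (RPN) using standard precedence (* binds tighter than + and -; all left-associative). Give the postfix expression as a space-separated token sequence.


Applying the shunting-yard algorithm:
  Operand 5 -> output
  Push '-' onto operator stack -> op-stack: [-]
  Operand 13 -> output
  See '+' (prec 1); top '-' (prec 1) >= it -> pop '-' to output
  Push '+' onto operator stack -> op-stack: [+]
  Operand 10 -> output
  End of input: pop '+' to output
Postfix result: 5 13 - 10 +

5 13 - 10 +


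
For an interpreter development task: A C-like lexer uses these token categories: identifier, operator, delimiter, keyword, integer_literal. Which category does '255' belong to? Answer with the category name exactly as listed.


Token: '255'
Checking categories:
  identifier: no
  integer_literal: YES
  operator: no
  keyword: no
  delimiter: no
Category: integer_literal

integer_literal


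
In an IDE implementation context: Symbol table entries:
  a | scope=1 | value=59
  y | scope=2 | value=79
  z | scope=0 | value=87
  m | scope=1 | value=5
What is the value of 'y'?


Searching symbol table for 'y':
  a | scope=1 | value=59
  y | scope=2 | value=79 <- MATCH
  z | scope=0 | value=87
  m | scope=1 | value=5
Found 'y' at scope 2 with value 79

79


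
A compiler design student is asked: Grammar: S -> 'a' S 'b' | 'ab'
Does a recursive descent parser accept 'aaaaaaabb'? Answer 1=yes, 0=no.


Grammar accepts strings of the form a^n b^n (n >= 1)
Word: 'aaaaaaabb'
Counting: 7 a's and 2 b's
Check: 7 == 2? No
Mismatch: a-count != b-count
Rejected

0


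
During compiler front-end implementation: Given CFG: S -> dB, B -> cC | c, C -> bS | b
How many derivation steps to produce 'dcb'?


Grammar: S -> dB, B -> cC | c, C -> bS | b
Deriving 'dcb':
Step 1: S -> dB => dB
Step 2: B -> cC => dcC
Step 3: C -> b => dcb
Total derivation steps: 3

3


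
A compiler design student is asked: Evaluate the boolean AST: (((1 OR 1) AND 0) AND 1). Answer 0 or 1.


Step 1: Evaluate inner node
  1 OR 1 = 1
Step 2: Evaluate next node
  1 AND 0 = 0
Step 3: Evaluate root node
  0 AND 1 = 0

0


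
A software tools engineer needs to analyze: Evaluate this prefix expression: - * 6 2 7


Parsing prefix expression: - * 6 2 7
Step 1: Innermost operation '* 6 2'
  6 * 2 = 12
Step 2: Outer operation '- [12] 7'
  12 - 7 = 5

5


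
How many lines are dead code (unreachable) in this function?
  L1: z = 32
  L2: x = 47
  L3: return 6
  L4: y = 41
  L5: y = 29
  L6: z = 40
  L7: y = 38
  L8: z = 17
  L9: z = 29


Analyzing control flow:
  L1: reachable (before return)
  L2: reachable (before return)
  L3: reachable (return statement)
  L4: DEAD (after return at L3)
  L5: DEAD (after return at L3)
  L6: DEAD (after return at L3)
  L7: DEAD (after return at L3)
  L8: DEAD (after return at L3)
  L9: DEAD (after return at L3)
Return at L3, total lines = 9
Dead lines: L4 through L9
Count: 6

6


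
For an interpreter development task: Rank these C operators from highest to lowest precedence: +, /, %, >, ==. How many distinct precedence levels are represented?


Looking up precedence for each operator:
  + -> precedence 5
  / -> precedence 6
  % -> precedence 6
  > -> precedence 4
  == -> precedence 3
Sorted highest to lowest: /, %, +, >, ==
Distinct precedence values: [6, 5, 4, 3]
Number of distinct levels: 4

4


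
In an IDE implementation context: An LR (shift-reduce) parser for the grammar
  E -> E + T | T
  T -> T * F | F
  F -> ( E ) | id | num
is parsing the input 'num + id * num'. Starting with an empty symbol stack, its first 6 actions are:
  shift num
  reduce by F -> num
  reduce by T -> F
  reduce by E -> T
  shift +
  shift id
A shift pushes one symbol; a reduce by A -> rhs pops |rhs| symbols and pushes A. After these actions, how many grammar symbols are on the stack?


Tracking the symbol stack through each action:
  Action 1: shift 'num' : push -> stack = [num] (size 1)
  Action 2: reduce by F -> num : pop 1, push F -> stack = [F] (size 1)
  Action 3: reduce by T -> F : pop 1, push T -> stack = [T] (size 1)
  Action 4: reduce by E -> T : pop 1, push E -> stack = [E] (size 1)
  Action 5: shift '+' : push -> stack = [E, +] (size 2)
  Action 6: shift 'id' : push -> stack = [E, +, id] (size 3)
Final stack size: 3

3


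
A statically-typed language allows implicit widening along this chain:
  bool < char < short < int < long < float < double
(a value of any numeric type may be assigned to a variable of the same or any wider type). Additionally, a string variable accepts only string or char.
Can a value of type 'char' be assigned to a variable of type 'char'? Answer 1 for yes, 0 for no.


Target variable type: char
Source value type: char
Numeric ranks: char=1, char=1
Widening allowed iff rank(source) <= rank(target): 1 <= 1? Yes
Result: 1

1


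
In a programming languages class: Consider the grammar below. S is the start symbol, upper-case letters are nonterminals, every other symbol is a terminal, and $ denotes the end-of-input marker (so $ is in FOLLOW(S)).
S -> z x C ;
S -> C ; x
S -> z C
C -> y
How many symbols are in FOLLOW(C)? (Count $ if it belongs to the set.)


S is the start symbol and does not occur in any rule body, so FOLLOW(S) = {$}.
Examining every occurrence of C in a rule body:
  S -> z x C ; : C is followed by terminal ';' -> add ';'
  S -> C ; x : C is followed by terminal ';' -> add ';' (already in the set)
  S -> z C : C is at the right end -> add FOLLOW(S) = {$}
  C -> y : C does not occur in the body -> contributes nothing
FOLLOW(C) = {;, $}
Count: 2

2


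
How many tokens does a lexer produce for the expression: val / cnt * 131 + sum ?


Scanning 'val / cnt * 131 + sum'
Token 1: 'val' -> identifier
Token 2: '/' -> operator
Token 3: 'cnt' -> identifier
Token 4: '*' -> operator
Token 5: '131' -> integer_literal
Token 6: '+' -> operator
Token 7: 'sum' -> identifier
Total tokens: 7

7


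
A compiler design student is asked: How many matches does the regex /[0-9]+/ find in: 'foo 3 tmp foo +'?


Pattern: /[0-9]+/ (int literals)
Input: 'foo 3 tmp foo +'
Scanning for matches:
  Match 1: '3'
Total matches: 1

1


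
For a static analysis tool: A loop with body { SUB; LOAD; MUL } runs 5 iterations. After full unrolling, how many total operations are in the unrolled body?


Loop body operations: SUB, LOAD, MUL (3 ops per iteration)
Unrolling 5 iterations:
  Iteration 1: SUB, LOAD, MUL (3 ops)
  Iteration 2: SUB, LOAD, MUL (3 ops)
  Iteration 3: SUB, LOAD, MUL (3 ops)
  Iteration 4: SUB, LOAD, MUL (3 ops)
  Iteration 5: SUB, LOAD, MUL (3 ops)
Total: 5 iterations * 3 ops/iter = 15 operations

15


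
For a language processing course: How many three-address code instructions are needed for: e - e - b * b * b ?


Expression: e - e - b * b * b
Generating three-address code (respecting * over +/- precedence):
  Instruction 1: t1 = b * b
  Instruction 2: t2 = t1 * b
  Instruction 3: t3 = e - e
  Instruction 4: t4 = t3 - t2
Total instructions: 4

4


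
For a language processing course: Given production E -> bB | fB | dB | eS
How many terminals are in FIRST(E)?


Production: E -> bB | fB | dB | eS
Examining each alternative for leading terminals:
  E -> bB : first terminal = 'b'
  E -> fB : first terminal = 'f'
  E -> dB : first terminal = 'd'
  E -> eS : first terminal = 'e'
FIRST(E) = {b, d, e, f}
Count: 4

4


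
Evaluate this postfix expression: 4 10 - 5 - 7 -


Processing tokens left to right:
Push 4, Push 10
Pop 4 and 10, compute 4 - 10 = -6, push -6
Push 5
Pop -6 and 5, compute -6 - 5 = -11, push -11
Push 7
Pop -11 and 7, compute -11 - 7 = -18, push -18
Stack result: -18

-18


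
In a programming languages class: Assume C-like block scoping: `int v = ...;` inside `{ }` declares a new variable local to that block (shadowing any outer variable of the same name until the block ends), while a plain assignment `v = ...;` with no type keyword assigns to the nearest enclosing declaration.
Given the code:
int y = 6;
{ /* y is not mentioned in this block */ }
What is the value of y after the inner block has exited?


Analyzing scoping rules:
Outer scope: declares y = 6
Inner block: y is neither redeclared nor assigned -> unchanged
After the block -> 6
Result: 6

6


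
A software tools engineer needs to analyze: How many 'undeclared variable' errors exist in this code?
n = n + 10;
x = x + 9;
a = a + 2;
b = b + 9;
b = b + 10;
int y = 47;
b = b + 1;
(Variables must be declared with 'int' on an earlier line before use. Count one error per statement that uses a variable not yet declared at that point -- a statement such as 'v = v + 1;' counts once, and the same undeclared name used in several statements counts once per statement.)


Scanning code line by line:
  Line 1: use 'n' -> ERROR (undeclared)
  Line 2: use 'x' -> ERROR (undeclared)
  Line 3: use 'a' -> ERROR (undeclared)
  Line 4: use 'b' -> ERROR (undeclared)
  Line 5: use 'b' -> ERROR (undeclared)
  Line 6: declare 'y' -> declared = ['y']
  Line 7: use 'b' -> ERROR (undeclared)
Total undeclared variable errors: 6

6


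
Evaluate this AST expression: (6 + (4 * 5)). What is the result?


Expression: (6 + (4 * 5))
Evaluating step by step:
  4 * 5 = 20
  6 + 20 = 26
Result: 26

26


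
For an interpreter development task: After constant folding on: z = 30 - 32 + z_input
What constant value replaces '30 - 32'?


Identifying constant sub-expression:
  Original: z = 30 - 32 + z_input
  30 and 32 are both compile-time constants
  Evaluating: 30 - 32 = -2
  After folding: z = -2 + z_input

-2


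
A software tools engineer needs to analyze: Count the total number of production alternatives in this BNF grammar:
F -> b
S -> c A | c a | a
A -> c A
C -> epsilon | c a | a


Counting alternatives per rule:
  F: 1 alternative(s)
  S: 3 alternative(s)
  A: 1 alternative(s)
  C: 3 alternative(s)
Sum: 1 + 3 + 1 + 3 = 8

8


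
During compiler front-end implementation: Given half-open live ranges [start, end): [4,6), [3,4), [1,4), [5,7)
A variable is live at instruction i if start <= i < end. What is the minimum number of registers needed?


Live ranges:
  Var0: [4, 6)
  Var1: [3, 4)
  Var2: [1, 4)
  Var3: [5, 7)
Sweep-line events (position, delta, active):
  pos=1 start -> active=1
  pos=3 start -> active=2
  pos=4 end -> active=1
  pos=4 end -> active=0
  pos=4 start -> active=1
  pos=5 start -> active=2
  pos=6 end -> active=1
  pos=7 end -> active=0
Maximum simultaneous active: 2
Minimum registers needed: 2

2


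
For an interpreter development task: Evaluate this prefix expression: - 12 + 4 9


Parsing prefix expression: - 12 + 4 9
Step 1: Innermost operation '+ 4 9'
  4 + 9 = 13
Step 2: Outer operation '- 12 [13]'
  12 - 13 = -1

-1


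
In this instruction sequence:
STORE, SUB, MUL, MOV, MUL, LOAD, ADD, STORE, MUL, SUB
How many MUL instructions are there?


Scanning instruction sequence for MUL:
  Position 1: STORE
  Position 2: SUB
  Position 3: MUL <- MATCH
  Position 4: MOV
  Position 5: MUL <- MATCH
  Position 6: LOAD
  Position 7: ADD
  Position 8: STORE
  Position 9: MUL <- MATCH
  Position 10: SUB
Matches at positions: [3, 5, 9]
Total MUL count: 3

3


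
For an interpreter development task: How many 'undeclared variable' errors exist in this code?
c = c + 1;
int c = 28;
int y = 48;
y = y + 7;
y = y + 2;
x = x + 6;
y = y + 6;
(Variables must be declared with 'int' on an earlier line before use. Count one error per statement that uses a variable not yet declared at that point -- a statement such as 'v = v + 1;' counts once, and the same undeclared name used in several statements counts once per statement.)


Scanning code line by line:
  Line 1: use 'c' -> ERROR (undeclared)
  Line 2: declare 'c' -> declared = ['c']
  Line 3: declare 'y' -> declared = ['c', 'y']
  Line 4: use 'y' -> OK (declared)
  Line 5: use 'y' -> OK (declared)
  Line 6: use 'x' -> ERROR (undeclared)
  Line 7: use 'y' -> OK (declared)
Total undeclared variable errors: 2

2


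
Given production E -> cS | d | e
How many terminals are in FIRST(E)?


Production: E -> cS | d | e
Examining each alternative for leading terminals:
  E -> cS : first terminal = 'c'
  E -> d : first terminal = 'd'
  E -> e : first terminal = 'e'
FIRST(E) = {c, d, e}
Count: 3

3


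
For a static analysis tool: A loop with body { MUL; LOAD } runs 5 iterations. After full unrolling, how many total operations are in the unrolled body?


Loop body operations: MUL, LOAD (2 ops per iteration)
Unrolling 5 iterations:
  Iteration 1: MUL, LOAD (2 ops)
  Iteration 2: MUL, LOAD (2 ops)
  Iteration 3: MUL, LOAD (2 ops)
  Iteration 4: MUL, LOAD (2 ops)
  Iteration 5: MUL, LOAD (2 ops)
Total: 5 iterations * 2 ops/iter = 10 operations

10


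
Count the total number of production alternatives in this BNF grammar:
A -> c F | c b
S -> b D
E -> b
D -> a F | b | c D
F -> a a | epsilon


Counting alternatives per rule:
  A: 2 alternative(s)
  S: 1 alternative(s)
  E: 1 alternative(s)
  D: 3 alternative(s)
  F: 2 alternative(s)
Sum: 2 + 1 + 1 + 3 + 2 = 9

9


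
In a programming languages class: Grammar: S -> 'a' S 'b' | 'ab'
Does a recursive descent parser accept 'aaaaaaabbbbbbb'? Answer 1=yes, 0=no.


Grammar accepts strings of the form a^n b^n (n >= 1)
Word: 'aaaaaaabbbbbbb'
Counting: 7 a's and 7 b's
Check: 7 == 7? Yes
Derivation (S -> aSb applied 6 time(s), then S -> ab): S => aSb => aaSbb => aaaSbbb => aaaaSbbbb => aaaaaSbbbbb => aaaaaaSbbbbbb => aaaaaaabbbbbbb
Accepted

1


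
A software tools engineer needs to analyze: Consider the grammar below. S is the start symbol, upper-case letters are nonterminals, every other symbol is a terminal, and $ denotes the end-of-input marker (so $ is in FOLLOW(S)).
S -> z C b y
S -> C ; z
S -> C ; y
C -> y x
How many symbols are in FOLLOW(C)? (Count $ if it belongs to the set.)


S is the start symbol and does not occur in any rule body, so FOLLOW(S) = {$}.
Examining every occurrence of C in a rule body:
  S -> z C b y : C is followed by terminal 'b' -> add 'b'
  S -> C ; z : C is followed by terminal ';' -> add ';'
  S -> C ; y : C is followed by terminal ';' -> add ';' (already in the set)
  C -> y x : C does not occur in the body -> contributes nothing
FOLLOW(C) = {;, b}
Count: 2

2


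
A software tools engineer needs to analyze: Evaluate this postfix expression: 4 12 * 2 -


Processing tokens left to right:
Push 4, Push 12
Pop 4 and 12, compute 4 * 12 = 48, push 48
Push 2
Pop 48 and 2, compute 48 - 2 = 46, push 46
Stack result: 46

46


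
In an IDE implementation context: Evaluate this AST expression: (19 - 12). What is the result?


Expression: (19 - 12)
Evaluating step by step:
  19 - 12 = 7
Result: 7

7


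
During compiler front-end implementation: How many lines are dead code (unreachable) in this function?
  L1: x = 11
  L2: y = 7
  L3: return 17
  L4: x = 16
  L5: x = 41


Analyzing control flow:
  L1: reachable (before return)
  L2: reachable (before return)
  L3: reachable (return statement)
  L4: DEAD (after return at L3)
  L5: DEAD (after return at L3)
Return at L3, total lines = 5
Dead lines: L4 through L5
Count: 2

2
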